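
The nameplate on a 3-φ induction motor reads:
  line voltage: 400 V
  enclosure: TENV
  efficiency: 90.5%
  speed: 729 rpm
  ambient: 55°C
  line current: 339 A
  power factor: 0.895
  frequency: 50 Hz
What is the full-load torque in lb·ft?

1840 lb·ft

P_in = √3·V·I·cosφ = 1.732 × 400 × 339 × 0.895 = 210199 W
P_out = η·P_in = 0.905 × 210199 = 190230 W
n = 729 rpm
ω = 2π×729/60 = 76.34 rad/s
τ = P_out/ω = 190230/76.34 = 2492 N·m
In lb·ft: 2492/1.356 = 1840 lb·ft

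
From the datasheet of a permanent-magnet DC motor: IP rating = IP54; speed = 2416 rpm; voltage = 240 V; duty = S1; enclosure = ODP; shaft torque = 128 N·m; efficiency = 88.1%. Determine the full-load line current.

153 A

ω = 2π×2416/60 = 253 rad/s; P_out = τω = 128 × 253 = 32384 W
P_in = P_out / η = 32384 / 0.881 = 36758 W
I = P_in / V = 36758 / 240 = 153 A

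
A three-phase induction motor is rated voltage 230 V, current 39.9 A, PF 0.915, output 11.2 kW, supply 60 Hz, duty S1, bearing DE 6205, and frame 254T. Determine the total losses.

P_in = √3·V·I·cosφ = 1.732×230×39.9×0.915 = 14544 W
P_out = 11200 W
Losses = P_in − P_out = 14544 − 11200 = 3344 W

3340 W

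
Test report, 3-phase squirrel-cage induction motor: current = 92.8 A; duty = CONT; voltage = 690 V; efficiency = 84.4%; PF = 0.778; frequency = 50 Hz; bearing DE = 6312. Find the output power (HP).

P_in = √3·V·I·cosφ = 1.732 × 690 × 92.8 × 0.778 = 86283 W
P_out = η·P_in = 0.844 × 86283 = 72823 W
= 72823/746 = 97.6 HP

97.6 HP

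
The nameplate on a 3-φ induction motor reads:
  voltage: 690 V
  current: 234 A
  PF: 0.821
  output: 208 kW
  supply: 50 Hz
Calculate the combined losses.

P_in = √3·V·I·cosφ = 1.732×690×234×0.821 = 229592 W
P_out = 208000 W
Losses = P_in − P_out = 229592 − 208000 = 21592 W

21600 W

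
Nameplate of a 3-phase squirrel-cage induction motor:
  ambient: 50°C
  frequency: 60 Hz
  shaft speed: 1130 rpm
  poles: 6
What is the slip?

n_s = 120f/p = 120×60/6 = 1200 rpm
s = (n_s − n)/n_s = (1200 − 1130)/1200 = 0.0583

5.8 %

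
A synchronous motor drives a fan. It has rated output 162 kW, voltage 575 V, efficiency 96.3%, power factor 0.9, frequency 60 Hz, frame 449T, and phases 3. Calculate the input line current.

P_out = 162 kW = 162000 W
P_in = P_out / η = 162000 / 0.963 = 168224 W
I_L = P_in / (√3·V_L·cosφ) = 168224 / (1.732 × 575 × 0.9) = 188 A

188 A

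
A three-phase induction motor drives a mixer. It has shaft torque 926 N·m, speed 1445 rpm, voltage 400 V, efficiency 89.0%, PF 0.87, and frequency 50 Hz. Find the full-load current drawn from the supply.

261 A

ω = 2π×1445/60 = 151.3 rad/s; P_out = τω = 926 × 151.3 = 140104 W
P_in = P_out / η = 140104 / 0.890 = 157420 W
I_L = P_in / (√3·V_L·cosφ) = 157420 / (1.732 × 400 × 0.87) = 261 A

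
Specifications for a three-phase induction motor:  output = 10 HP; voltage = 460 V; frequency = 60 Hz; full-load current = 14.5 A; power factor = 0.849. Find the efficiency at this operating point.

P_out = 10 × 746 = 7460 W
P_in = √3·V_L·I_L·cosφ = 1.732 × 460 × 14.5 × 0.849 = 9808 W
η = P_out / P_in = 7460 / 9808 = 0.761 = 76.1%

76.1 %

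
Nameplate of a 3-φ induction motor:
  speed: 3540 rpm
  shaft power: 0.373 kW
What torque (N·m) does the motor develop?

1.01 N·m

ω = 2π × 3540/60 = 370.7 rad/s
τ = P/ω = 373/370.7 = 1.01 N·m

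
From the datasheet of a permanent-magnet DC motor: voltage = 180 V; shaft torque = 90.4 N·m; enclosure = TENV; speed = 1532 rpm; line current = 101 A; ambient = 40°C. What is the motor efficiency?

ω = 2π × 1532/60 = 160.4 rad/s; P_out = τω = 90.4 × 160.4 = 14500 W
P_in = V·I = 180 × 101 = 18180 W
η = P_out / P_in = 14500 / 18180 = 0.798 = 79.8%

79.8 %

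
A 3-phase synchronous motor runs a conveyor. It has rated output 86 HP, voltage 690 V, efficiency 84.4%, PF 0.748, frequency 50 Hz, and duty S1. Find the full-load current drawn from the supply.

85 A

P_out = 86 × 746 = 64156 W
P_in = P_out / η = 64156 / 0.844 = 76014 W
I_L = P_in / (√3·V_L·cosφ) = 76014 / (1.732 × 690 × 0.748) = 85 A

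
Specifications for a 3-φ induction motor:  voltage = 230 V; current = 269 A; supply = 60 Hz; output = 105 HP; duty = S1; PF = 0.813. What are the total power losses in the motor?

P_in = √3·V·I·cosφ = 1.732×230×269×0.813 = 87120 W
P_out = 105×746 = 78330 W
Losses = P_in − P_out = 87120 − 78330 = 8790 W

8.79 kW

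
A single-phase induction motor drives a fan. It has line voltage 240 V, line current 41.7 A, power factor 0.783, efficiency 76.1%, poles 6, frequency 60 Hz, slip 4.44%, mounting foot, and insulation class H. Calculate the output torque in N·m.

P_in = V·I·cosφ = 240 × 41.7 × 0.783 = 7836 W
P_out = η·P_in = 0.761 × 7836 = 5963 W
n_s = 120×60/6 = 1200 rpm; n = 1200×(1−0.0444) = 1147 rpm
ω = 2π×1147/60 = 120.1 rad/s
τ = P_out/ω = 5963/120.1 = 49.7 N·m

49.7 N·m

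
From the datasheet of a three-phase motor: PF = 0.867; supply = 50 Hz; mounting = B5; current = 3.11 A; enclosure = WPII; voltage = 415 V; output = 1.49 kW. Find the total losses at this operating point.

448 W

P_in = √3·V·I·cosφ = 1.732×415×3.11×0.867 = 1938 W
P_out = 1490 W
Losses = P_in − P_out = 1938 − 1490 = 448 W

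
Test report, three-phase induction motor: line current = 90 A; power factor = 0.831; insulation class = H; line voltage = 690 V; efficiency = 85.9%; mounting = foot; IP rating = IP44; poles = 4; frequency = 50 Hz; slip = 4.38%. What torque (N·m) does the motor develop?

P_in = √3·V·I·cosφ = 1.732 × 690 × 90 × 0.831 = 89380 W
P_out = η·P_in = 0.859 × 89380 = 76777 W
n_s = 120×50/4 = 1500 rpm; n = 1500×(1−0.0438) = 1434 rpm
ω = 2π×1434/60 = 150.2 rad/s
τ = P_out/ω = 76777/150.2 = 511 N·m

511 N·m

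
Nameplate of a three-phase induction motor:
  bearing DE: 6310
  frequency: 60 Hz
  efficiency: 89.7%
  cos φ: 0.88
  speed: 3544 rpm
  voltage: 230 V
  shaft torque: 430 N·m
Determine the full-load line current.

ω = 2π×3544/60 = 371.1 rad/s; P_out = τω = 430 × 371.1 = 159573 W
P_in = P_out / η = 159573 / 0.897 = 177896 W
I_L = P_in / (√3·V_L·cosφ) = 177896 / (1.732 × 230 × 0.88) = 507 A

507 A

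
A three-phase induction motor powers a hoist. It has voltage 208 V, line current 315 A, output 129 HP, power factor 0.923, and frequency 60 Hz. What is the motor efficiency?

91.9 %

P_out = 129 × 746 = 96234 W
P_in = √3·V_L·I_L·cosφ = 1.732 × 208 × 315 × 0.923 = 104743 W
η = P_out / P_in = 96234 / 104743 = 0.919 = 91.9%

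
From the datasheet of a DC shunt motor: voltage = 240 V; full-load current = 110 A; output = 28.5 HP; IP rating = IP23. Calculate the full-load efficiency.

P_out = 28.5 × 746 = 21261 W
P_in = V·I = 240 × 110 = 26400 W
η = P_out / P_in = 21261 / 26400 = 0.805 = 80.5%

80.5 %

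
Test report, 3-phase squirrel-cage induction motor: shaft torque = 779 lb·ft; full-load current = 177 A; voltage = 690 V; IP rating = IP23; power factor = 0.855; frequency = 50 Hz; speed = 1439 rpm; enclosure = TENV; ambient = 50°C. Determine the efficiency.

88.0 %

τ = 779 lb·ft × 1.356 = 1056 N·m
ω = 2π × 1439/60 = 150.7 rad/s; P_out = τω = 1056 × 150.7 = 159139 W
P_in = √3·V_L·I_L·cosφ = 1.732 × 690 × 177 × 0.855 = 180857 W
η = P_out / P_in = 159139 / 180857 = 0.880 = 88.0%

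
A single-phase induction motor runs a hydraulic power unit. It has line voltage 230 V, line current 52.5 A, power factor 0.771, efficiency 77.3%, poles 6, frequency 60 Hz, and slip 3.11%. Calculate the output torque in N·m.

P_in = V·I·cosφ = 230 × 52.5 × 0.771 = 9310 W
P_out = η·P_in = 0.773 × 9310 = 7197 W
n_s = 120×60/6 = 1200 rpm; n = 1200×(1−0.0311) = 1163 rpm
ω = 2π×1163/60 = 121.8 rad/s
τ = P_out/ω = 7197/121.8 = 59.1 N·m

59.1 N·m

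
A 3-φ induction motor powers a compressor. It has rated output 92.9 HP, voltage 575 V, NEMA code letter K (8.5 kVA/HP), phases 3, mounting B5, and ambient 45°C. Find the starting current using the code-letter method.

793 A

S_LR = 8.5 × 92.9 = 789.65 kVA
I_LR = S_LR/(√3·V_L) = 789650/(1.732×575) = 793 A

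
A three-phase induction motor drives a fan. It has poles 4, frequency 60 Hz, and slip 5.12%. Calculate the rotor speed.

1708 rpm

n_s = 120f/p = 120×60/4 = 1800 rpm
n = n_s(1 − s) = 1800 × (1 − 0.0512) = 1708 rpm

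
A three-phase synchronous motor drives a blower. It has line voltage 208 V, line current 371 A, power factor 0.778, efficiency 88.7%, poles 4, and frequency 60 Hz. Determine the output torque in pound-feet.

P_in = √3·V·I·cosφ = 1.732 × 208 × 371 × 0.778 = 103984 W
P_out = η·P_in = 0.887 × 103984 = 92234 W
n = n_s = 120×60/4 = 1800 rpm (synchronous)
ω = 2π×1800/60 = 188.5 rad/s
τ = P_out/ω = 92234/188.5 = 489.3 N·m
In lb·ft: 489.3/1.356 = 361 lb·ft

361 lb·ft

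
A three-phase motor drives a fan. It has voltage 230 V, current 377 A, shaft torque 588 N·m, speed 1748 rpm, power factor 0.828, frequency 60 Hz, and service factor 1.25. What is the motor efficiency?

86.6 %

ω = 2π × 1748/60 = 183.1 rad/s; P_out = τω = 588 × 183.1 = 107663 W
P_in = √3·V_L·I_L·cosφ = 1.732 × 230 × 377 × 0.828 = 124350 W
η = P_out / P_in = 107663 / 124350 = 0.866 = 86.6%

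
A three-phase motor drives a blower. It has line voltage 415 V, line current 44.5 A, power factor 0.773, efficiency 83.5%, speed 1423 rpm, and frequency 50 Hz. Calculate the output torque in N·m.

P_in = √3·V·I·cosφ = 1.732 × 415 × 44.5 × 0.773 = 24725 W
P_out = η·P_in = 0.835 × 24725 = 20645 W
n = 1423 rpm
ω = 2π×1423/60 = 149 rad/s
τ = P_out/ω = 20645/149 = 139 N·m

139 N·m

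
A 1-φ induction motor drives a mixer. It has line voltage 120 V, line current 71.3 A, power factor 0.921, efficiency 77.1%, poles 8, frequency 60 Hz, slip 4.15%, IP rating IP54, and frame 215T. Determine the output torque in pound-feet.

49.6 lb·ft

P_in = V·I·cosφ = 120 × 71.3 × 0.921 = 7880 W
P_out = η·P_in = 0.771 × 7880 = 6075 W
n_s = 120×60/8 = 900 rpm; n = 900×(1−0.0415) = 863 rpm
ω = 2π×863/60 = 90.37 rad/s
τ = P_out/ω = 6075/90.37 = 67.22 N·m
In lb·ft: 67.22/1.356 = 49.6 lb·ft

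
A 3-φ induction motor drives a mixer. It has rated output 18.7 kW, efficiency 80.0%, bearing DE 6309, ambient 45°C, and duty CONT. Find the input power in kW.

23.4 kW

P_out = 18700 W
P_in = P_out/η = 18700/0.8 = 23375 W = 23.4 kW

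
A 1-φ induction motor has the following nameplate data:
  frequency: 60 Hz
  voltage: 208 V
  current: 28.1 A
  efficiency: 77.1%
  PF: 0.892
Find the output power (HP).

5.39 HP

P_in = V·I·cosφ = 208 × 28.1 × 0.892 = 5214 W
P_out = η·P_in = 0.771 × 5214 = 4020 W
= 4020/746 = 5.39 HP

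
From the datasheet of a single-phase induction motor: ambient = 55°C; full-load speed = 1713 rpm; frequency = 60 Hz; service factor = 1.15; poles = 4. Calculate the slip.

n_s = 120f/p = 120×60/4 = 1800 rpm
s = (n_s − n)/n_s = (1800 − 1713)/1800 = 0.0483

4.83 %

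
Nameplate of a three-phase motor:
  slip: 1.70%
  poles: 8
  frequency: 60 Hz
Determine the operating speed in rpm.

885 rpm

n_s = 120f/p = 120×60/8 = 900 rpm
n = n_s(1 − s) = 900 × (1 − 0.017) = 885 rpm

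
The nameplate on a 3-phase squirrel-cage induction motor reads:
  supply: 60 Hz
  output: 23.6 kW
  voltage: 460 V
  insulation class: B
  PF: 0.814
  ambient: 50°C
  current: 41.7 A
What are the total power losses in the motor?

P_in = √3·V·I·cosφ = 1.732×460×41.7×0.814 = 27044 W
P_out = 23600 W
Losses = P_in − P_out = 27044 − 23600 = 3444 W

3.44 kW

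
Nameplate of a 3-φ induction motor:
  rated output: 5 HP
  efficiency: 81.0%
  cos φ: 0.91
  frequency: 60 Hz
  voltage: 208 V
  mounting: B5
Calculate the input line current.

14 A

P_out = 5 × 746 = 3730 W
P_in = P_out / η = 3730 / 0.810 = 4605 W
I_L = P_in / (√3·V_L·cosφ) = 4605 / (1.732 × 208 × 0.91) = 14 A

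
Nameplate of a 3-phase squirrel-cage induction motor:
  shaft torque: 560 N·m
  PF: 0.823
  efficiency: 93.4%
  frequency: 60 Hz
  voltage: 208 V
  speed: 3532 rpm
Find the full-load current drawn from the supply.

748 A

ω = 2π×3532/60 = 369.9 rad/s; P_out = τω = 560 × 369.9 = 207144 W
P_in = P_out / η = 207144 / 0.934 = 221782 W
I_L = P_in / (√3·V_L·cosφ) = 221782 / (1.732 × 208 × 0.823) = 748 A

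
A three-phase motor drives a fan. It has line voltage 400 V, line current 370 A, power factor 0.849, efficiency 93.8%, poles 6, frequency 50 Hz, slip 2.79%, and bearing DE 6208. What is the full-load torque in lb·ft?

P_in = √3·V·I·cosφ = 1.732 × 400 × 370 × 0.849 = 217629 W
P_out = η·P_in = 0.938 × 217629 = 204136 W
n_s = 120×50/6 = 1000 rpm; n = 1000×(1−0.0279) = 972 rpm
ω = 2π×972/60 = 101.8 rad/s
τ = P_out/ω = 204136/101.8 = 2005 N·m
In lb·ft: 2005/1.356 = 1480 lb·ft

1480 lb·ft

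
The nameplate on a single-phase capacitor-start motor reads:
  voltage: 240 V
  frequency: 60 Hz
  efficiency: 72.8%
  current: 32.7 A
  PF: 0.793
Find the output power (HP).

6.07 HP

P_in = V·I·cosφ = 240 × 32.7 × 0.793 = 6223 W
P_out = η·P_in = 0.728 × 6223 = 4530 W
= 4530/746 = 6.07 HP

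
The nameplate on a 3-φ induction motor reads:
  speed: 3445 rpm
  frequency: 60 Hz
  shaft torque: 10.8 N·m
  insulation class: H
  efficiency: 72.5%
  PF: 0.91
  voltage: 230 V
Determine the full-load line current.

ω = 2π×3445/60 = 360.8 rad/s; P_out = τω = 10.8 × 360.8 = 3897 W
P_in = P_out / η = 3897 / 0.725 = 5375 W
I_L = P_in / (√3·V_L·cosφ) = 5375 / (1.732 × 230 × 0.91) = 14.8 A

14.8 A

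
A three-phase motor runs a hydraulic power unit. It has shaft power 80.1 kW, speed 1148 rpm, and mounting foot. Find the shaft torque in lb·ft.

ω = 2π × 1148/60 = 120.2 rad/s
τ = P/ω = 80100/120.2 = 666.4 N·m
In lb·ft: 666.4/1.356 = 491 lb·ft

491 lb·ft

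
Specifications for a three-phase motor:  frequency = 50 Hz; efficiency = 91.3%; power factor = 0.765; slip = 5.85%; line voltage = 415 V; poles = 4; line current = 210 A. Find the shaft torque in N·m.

713 N·m

P_in = √3·V·I·cosφ = 1.732 × 415 × 210 × 0.765 = 115472 W
P_out = η·P_in = 0.913 × 115472 = 105426 W
n_s = 120×50/4 = 1500 rpm; n = 1500×(1−0.0585) = 1412 rpm
ω = 2π×1412/60 = 147.9 rad/s
τ = P_out/ω = 105426/147.9 = 713 N·m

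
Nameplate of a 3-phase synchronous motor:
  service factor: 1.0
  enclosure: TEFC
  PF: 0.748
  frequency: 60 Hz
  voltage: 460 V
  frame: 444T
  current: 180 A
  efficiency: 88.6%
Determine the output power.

95 kW

P_in = √3·V·I·cosφ = 1.732 × 460 × 180 × 0.748 = 107270 W
P_out = η·P_in = 0.886 × 107270 = 95041 W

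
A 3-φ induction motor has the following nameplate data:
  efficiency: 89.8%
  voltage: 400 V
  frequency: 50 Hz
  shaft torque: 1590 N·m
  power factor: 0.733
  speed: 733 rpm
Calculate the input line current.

268 A

ω = 2π×733/60 = 76.76 rad/s; P_out = τω = 1590 × 76.76 = 122048 W
P_in = P_out / η = 122048 / 0.898 = 135911 W
I_L = P_in / (√3·V_L·cosφ) = 135911 / (1.732 × 400 × 0.733) = 268 A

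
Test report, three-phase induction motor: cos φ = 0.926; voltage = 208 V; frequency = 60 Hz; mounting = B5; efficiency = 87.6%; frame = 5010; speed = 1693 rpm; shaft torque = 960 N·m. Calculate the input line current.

582 A

ω = 2π×1693/60 = 177.3 rad/s; P_out = τω = 960 × 177.3 = 170208 W
P_in = P_out / η = 170208 / 0.876 = 194301 W
I_L = P_in / (√3·V_L·cosφ) = 194301 / (1.732 × 208 × 0.926) = 582 A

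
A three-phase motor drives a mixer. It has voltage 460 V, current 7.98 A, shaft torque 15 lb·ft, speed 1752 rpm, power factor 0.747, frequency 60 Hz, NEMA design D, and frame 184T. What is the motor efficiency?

τ = 15 lb·ft × 1.356 = 20.34 N·m
ω = 2π × 1752/60 = 183.5 rad/s; P_out = τω = 20.34 × 183.5 = 3732 W
P_in = √3·V_L·I_L·cosφ = 1.732 × 460 × 7.98 × 0.747 = 4749 W
η = P_out / P_in = 3732 / 4749 = 0.786 = 78.6%

78.6 %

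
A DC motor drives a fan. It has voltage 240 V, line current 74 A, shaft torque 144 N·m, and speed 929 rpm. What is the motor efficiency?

78.9 %

ω = 2π × 929/60 = 97.28 rad/s; P_out = τω = 144 × 97.28 = 14008 W
P_in = V·I = 240 × 74 = 17760 W
η = P_out / P_in = 14008 / 17760 = 0.789 = 78.9%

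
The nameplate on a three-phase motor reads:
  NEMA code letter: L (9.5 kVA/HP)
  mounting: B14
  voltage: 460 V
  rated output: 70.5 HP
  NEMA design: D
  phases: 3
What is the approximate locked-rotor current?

841 A

S_LR = 9.5 × 70.5 = 669.75 kVA
I_LR = S_LR/(√3·V_L) = 669750/(1.732×460) = 841 A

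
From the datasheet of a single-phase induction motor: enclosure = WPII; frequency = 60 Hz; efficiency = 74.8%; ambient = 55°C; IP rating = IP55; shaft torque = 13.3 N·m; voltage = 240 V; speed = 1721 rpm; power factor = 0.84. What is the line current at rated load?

ω = 2π×1721/60 = 180.2 rad/s; P_out = τω = 13.3 × 180.2 = 2397 W
P_in = P_out / η = 2397 / 0.748 = 3205 W
I = P_in / (V·cosφ) = 3205 / (240 × 0.84) = 15.9 A

15.9 A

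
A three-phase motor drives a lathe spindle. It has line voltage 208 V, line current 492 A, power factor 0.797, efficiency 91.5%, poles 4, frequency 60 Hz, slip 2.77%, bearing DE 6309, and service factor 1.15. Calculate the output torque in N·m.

705 N·m

P_in = √3·V·I·cosφ = 1.732 × 208 × 492 × 0.797 = 141265 W
P_out = η·P_in = 0.915 × 141265 = 129257 W
n_s = 120×60/4 = 1800 rpm; n = 1800×(1−0.0277) = 1750 rpm
ω = 2π×1750/60 = 183.3 rad/s
τ = P_out/ω = 129257/183.3 = 705 N·m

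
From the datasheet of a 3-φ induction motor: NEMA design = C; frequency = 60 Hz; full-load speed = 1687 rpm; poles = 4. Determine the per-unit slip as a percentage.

n_s = 120f/p = 120×60/4 = 1800 rpm
s = (n_s − n)/n_s = (1800 − 1687)/1800 = 0.0628

6.3 %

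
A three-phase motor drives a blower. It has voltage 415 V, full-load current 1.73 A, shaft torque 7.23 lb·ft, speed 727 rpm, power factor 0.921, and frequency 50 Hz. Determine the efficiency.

τ = 7.23 lb·ft × 1.356 = 9.804 N·m
ω = 2π × 727/60 = 76.13 rad/s; P_out = τω = 9.804 × 76.13 = 746 W
P_in = √3·V_L·I_L·cosφ = 1.732 × 415 × 1.73 × 0.921 = 1145 W
η = P_out / P_in = 746 / 1145 = 0.652 = 65.2%

65.2 %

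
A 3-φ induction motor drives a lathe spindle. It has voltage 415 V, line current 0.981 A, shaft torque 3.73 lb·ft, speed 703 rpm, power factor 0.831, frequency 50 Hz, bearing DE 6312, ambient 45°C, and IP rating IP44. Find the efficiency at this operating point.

τ = 3.73 lb·ft × 1.356 = 5.058 N·m
ω = 2π × 703/60 = 73.62 rad/s; P_out = τω = 5.058 × 73.62 = 372 W
P_in = √3·V_L·I_L·cosφ = 1.732 × 415 × 0.981 × 0.831 = 586 W
η = P_out / P_in = 372 / 586 = 0.635 = 63.5%

63.5 %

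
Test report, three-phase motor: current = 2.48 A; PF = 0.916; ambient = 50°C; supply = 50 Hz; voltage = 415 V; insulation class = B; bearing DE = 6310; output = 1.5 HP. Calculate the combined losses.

514 W

P_in = √3·V·I·cosφ = 1.732×415×2.48×0.916 = 1633 W
P_out = 1.5×746 = 1119 W
Losses = P_in − P_out = 1633 − 1119 = 514 W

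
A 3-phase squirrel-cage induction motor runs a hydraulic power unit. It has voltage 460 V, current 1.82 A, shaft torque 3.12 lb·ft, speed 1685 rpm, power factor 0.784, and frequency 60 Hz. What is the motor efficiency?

τ = 3.12 lb·ft × 1.356 = 4.231 N·m
ω = 2π × 1685/60 = 176.5 rad/s; P_out = τω = 4.231 × 176.5 = 747 W
P_in = √3·V_L·I_L·cosφ = 1.732 × 460 × 1.82 × 0.784 = 1137 W
η = P_out / P_in = 747 / 1137 = 0.657 = 65.7%

65.7 %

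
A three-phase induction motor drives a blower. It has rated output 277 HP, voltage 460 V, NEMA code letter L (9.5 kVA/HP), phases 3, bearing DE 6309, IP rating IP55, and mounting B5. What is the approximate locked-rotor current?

3300 A

S_LR = 9.5 × 277 = 2631.5 kVA
I_LR = S_LR/(√3·V_L) = 2631500/(1.732×460) = 3300 A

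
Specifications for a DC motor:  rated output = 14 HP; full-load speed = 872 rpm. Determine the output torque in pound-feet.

P_out = 14 × 746 = 10444 W
ω = 2π × 872/60 = 91.32 rad/s
τ = P_out/ω = 10444/91.32 = 114.4 N·m
In lb·ft: 114.4/1.356 = 84.4 lb·ft

84.4 lb·ft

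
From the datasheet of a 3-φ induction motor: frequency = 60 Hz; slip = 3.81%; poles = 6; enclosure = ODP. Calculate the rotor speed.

n_s = 120f/p = 120×60/6 = 1200 rpm
n = n_s(1 − s) = 1200 × (1 − 0.0381) = 1154 rpm

1154 rpm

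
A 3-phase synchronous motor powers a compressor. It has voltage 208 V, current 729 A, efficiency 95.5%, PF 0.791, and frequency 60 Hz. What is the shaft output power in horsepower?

P_in = √3·V·I·cosφ = 1.732 × 208 × 729 × 0.791 = 207738 W
P_out = η·P_in = 0.955 × 207738 = 198390 W
= 198390/746 = 266 HP

266 HP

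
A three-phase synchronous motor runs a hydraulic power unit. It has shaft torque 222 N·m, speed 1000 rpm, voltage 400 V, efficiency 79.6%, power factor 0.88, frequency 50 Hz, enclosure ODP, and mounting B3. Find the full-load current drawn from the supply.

ω = 2π×1000/60 = 104.7 rad/s; P_out = τω = 222 × 104.7 = 23243 W
P_in = P_out / η = 23243 / 0.796 = 29200 W
I_L = P_in / (√3·V_L·cosφ) = 29200 / (1.732 × 400 × 0.88) = 47.9 A

47.9 A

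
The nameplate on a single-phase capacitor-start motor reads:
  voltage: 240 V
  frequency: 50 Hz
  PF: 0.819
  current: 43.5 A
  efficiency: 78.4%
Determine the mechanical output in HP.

8.99 HP

P_in = V·I·cosφ = 240 × 43.5 × 0.819 = 8550 W
P_out = η·P_in = 0.784 × 8550 = 6703 W
= 6703/746 = 8.99 HP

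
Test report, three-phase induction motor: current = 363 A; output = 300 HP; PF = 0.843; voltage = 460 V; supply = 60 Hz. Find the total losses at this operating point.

P_in = √3·V·I·cosφ = 1.732×460×363×0.843 = 243803 W
P_out = 300×746 = 223800 W
Losses = P_in − P_out = 243803 − 223800 = 20003 W

20000 W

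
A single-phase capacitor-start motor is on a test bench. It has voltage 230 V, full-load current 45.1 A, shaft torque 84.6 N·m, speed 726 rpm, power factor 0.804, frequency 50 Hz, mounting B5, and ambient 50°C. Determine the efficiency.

ω = 2π × 726/60 = 76.03 rad/s; P_out = τω = 84.6 × 76.03 = 6432 W
P_in = V·I·cosφ = 230 × 45.1 × 0.804 = 8340 W
η = P_out / P_in = 6432 / 8340 = 0.771 = 77.1%

77.1 %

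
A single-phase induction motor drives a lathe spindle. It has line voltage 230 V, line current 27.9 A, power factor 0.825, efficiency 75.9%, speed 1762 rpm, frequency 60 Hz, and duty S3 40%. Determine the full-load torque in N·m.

P_in = V·I·cosφ = 230 × 27.9 × 0.825 = 5294 W
P_out = η·P_in = 0.759 × 5294 = 4018 W
n = 1762 rpm
ω = 2π×1762/60 = 184.5 rad/s
τ = P_out/ω = 4018/184.5 = 21.8 N·m

21.8 N·m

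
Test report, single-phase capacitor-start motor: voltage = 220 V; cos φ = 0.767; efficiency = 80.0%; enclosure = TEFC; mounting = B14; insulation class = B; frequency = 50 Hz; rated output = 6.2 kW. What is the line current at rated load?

45.9 A

P_out = 6.2 kW = 6200 W
P_in = P_out / η = 6200 / 0.800 = 7750 W
I = P_in / (V·cosφ) = 7750 / (220 × 0.767) = 45.9 A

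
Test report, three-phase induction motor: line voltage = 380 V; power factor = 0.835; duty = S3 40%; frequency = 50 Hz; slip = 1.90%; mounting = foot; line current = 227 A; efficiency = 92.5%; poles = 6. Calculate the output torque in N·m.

1120 N·m

P_in = √3·V·I·cosφ = 1.732 × 380 × 227 × 0.835 = 124751 W
P_out = η·P_in = 0.925 × 124751 = 115395 W
n_s = 120×50/6 = 1000 rpm; n = 1000×(1−0.019) = 981 rpm
ω = 2π×981/60 = 102.7 rad/s
τ = P_out/ω = 115395/102.7 = 1120 N·m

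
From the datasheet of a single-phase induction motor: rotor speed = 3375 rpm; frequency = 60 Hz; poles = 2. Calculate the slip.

n_s = 120f/p = 120×60/2 = 3600 rpm
s = (n_s − n)/n_s = (3600 − 3375)/3600 = 0.0625

6.25 %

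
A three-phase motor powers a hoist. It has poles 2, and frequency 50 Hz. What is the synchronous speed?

n_s = 120f/p = 120×50/2 = 3000 rpm

3000 rpm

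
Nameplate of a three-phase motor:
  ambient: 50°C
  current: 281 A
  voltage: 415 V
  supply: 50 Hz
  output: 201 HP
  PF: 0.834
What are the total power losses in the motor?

P_in = √3·V·I·cosφ = 1.732×415×281×0.834 = 168449 W
P_out = 201×746 = 149946 W
Losses = P_in − P_out = 168449 − 149946 = 18503 W

18500 W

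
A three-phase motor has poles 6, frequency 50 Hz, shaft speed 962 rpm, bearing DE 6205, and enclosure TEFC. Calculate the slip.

n_s = 120f/p = 120×50/6 = 1000 rpm
s = (n_s − n)/n_s = (1000 − 962)/1000 = 0.0380

3.8 %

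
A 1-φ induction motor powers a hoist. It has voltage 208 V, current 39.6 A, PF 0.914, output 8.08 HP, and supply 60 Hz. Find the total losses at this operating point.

P_in = V·I·cosφ = 208×39.6×0.914 = 7528 W
P_out = 8.08×746 = 6028 W
Losses = P_in − P_out = 7528 − 6028 = 1500 W

1500 W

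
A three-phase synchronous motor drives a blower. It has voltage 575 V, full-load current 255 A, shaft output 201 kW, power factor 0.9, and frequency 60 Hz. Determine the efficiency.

P_out = 201 kW = 201000 W
P_in = √3·V_L·I_L·cosφ = 1.732 × 575 × 255 × 0.9 = 228559 W
η = P_out / P_in = 201000 / 228559 = 0.879 = 87.9%

87.9 %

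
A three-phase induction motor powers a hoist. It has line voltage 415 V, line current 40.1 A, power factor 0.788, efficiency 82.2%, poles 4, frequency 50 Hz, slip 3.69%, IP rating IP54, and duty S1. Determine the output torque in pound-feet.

91 lb·ft

P_in = √3·V·I·cosφ = 1.732 × 415 × 40.1 × 0.788 = 22713 W
P_out = η·P_in = 0.822 × 22713 = 18670 W
n_s = 120×50/4 = 1500 rpm; n = 1500×(1−0.0369) = 1445 rpm
ω = 2π×1445/60 = 151.3 rad/s
τ = P_out/ω = 18670/151.3 = 123.4 N·m
In lb·ft: 123.4/1.356 = 91 lb·ft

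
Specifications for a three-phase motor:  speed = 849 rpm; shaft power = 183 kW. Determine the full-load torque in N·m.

ω = 2π × 849/60 = 88.91 rad/s
τ = P/ω = 183000/88.91 = 2060 N·m

2060 N·m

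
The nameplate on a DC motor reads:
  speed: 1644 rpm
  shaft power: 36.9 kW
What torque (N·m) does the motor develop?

ω = 2π × 1644/60 = 172.2 rad/s
τ = P/ω = 36900/172.2 = 214 N·m

214 N·m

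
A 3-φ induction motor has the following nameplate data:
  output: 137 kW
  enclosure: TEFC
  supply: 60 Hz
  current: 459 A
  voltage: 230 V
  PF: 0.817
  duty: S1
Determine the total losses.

P_in = √3·V·I·cosφ = 1.732×230×459×0.817 = 149386 W
P_out = 137000 W
Losses = P_in − P_out = 149386 − 137000 = 12386 W

12400 W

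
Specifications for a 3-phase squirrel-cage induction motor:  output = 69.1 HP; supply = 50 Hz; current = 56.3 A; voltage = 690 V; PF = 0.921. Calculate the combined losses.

10400 W

P_in = √3·V·I·cosφ = 1.732×690×56.3×0.921 = 61968 W
P_out = 69.1×746 = 51549 W
Losses = P_in − P_out = 61968 − 51549 = 10419 W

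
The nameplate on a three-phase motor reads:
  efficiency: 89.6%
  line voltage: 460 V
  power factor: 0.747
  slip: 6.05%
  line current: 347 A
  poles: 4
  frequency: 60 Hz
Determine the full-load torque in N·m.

1040 N·m

P_in = √3·V·I·cosφ = 1.732 × 460 × 347 × 0.747 = 206517 W
P_out = η·P_in = 0.896 × 206517 = 185039 W
n_s = 120×60/4 = 1800 rpm; n = 1800×(1−0.0605) = 1691 rpm
ω = 2π×1691/60 = 177.1 rad/s
τ = P_out/ω = 185039/177.1 = 1040 N·m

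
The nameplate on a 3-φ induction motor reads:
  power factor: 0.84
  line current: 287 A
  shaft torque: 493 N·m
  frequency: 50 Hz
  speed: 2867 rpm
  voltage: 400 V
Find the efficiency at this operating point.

88.6 %

ω = 2π × 2867/60 = 300.2 rad/s; P_out = τω = 493 × 300.2 = 147999 W
P_in = √3·V_L·I_L·cosφ = 1.732 × 400 × 287 × 0.84 = 167020 W
η = P_out / P_in = 147999 / 167020 = 0.886 = 88.6%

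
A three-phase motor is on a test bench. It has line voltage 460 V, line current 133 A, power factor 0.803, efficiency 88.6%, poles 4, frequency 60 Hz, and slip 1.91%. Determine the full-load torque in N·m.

P_in = √3·V·I·cosφ = 1.732 × 460 × 133 × 0.803 = 85089 W
P_out = η·P_in = 0.886 × 85089 = 75389 W
n_s = 120×60/4 = 1800 rpm; n = 1800×(1−0.0191) = 1766 rpm
ω = 2π×1766/60 = 184.9 rad/s
τ = P_out/ω = 75389/184.9 = 408 N·m

408 N·m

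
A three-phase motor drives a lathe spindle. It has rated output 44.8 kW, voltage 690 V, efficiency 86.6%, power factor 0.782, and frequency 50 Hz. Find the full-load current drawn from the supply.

55.4 A

P_out = 44.8 kW = 44800 W
P_in = P_out / η = 44800 / 0.866 = 51732 W
I_L = P_in / (√3·V_L·cosφ) = 51732 / (1.732 × 690 × 0.782) = 55.4 A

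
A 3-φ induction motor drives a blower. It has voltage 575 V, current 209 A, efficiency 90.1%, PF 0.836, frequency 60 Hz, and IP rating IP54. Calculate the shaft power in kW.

P_in = √3·V·I·cosφ = 1.732 × 575 × 209 × 0.836 = 174008 W
P_out = η·P_in = 0.901 × 174008 = 156781 W

157 kW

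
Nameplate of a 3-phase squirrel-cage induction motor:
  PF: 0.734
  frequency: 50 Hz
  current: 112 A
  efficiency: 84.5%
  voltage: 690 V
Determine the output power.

P_in = √3·V·I·cosφ = 1.732 × 690 × 112 × 0.734 = 98245 W
P_out = η·P_in = 0.845 × 98245 = 83017 W

83 kW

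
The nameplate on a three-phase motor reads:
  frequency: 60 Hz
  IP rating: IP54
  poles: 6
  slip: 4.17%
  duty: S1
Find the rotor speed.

1150 rpm

n_s = 120f/p = 120×60/6 = 1200 rpm
n = n_s(1 − s) = 1200 × (1 − 0.0417) = 1150 rpm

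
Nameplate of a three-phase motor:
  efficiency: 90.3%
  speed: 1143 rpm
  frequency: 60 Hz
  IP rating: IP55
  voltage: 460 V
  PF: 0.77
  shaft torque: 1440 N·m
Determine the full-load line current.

311 A

ω = 2π×1143/60 = 119.7 rad/s; P_out = τω = 1440 × 119.7 = 172368 W
P_in = P_out / η = 172368 / 0.903 = 190884 W
I_L = P_in / (√3·V_L·cosφ) = 190884 / (1.732 × 460 × 0.77) = 311 A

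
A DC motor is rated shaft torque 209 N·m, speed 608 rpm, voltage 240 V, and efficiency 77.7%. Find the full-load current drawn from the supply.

71.4 A

ω = 2π×608/60 = 63.67 rad/s; P_out = τω = 209 × 63.67 = 13307 W
P_in = P_out / η = 13307 / 0.777 = 17126 W
I = P_in / V = 17126 / 240 = 71.4 A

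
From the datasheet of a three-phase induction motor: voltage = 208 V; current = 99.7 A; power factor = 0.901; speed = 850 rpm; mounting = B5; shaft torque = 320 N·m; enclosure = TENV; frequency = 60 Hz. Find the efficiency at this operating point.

ω = 2π × 850/60 = 89.01 rad/s; P_out = τω = 320 × 89.01 = 28483 W
P_in = √3·V_L·I_L·cosφ = 1.732 × 208 × 99.7 × 0.901 = 32362 W
η = P_out / P_in = 28483 / 32362 = 0.880 = 88.0%

88.0 %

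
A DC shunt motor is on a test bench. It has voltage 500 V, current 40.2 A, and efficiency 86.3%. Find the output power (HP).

P_in = V·I = 500 × 40.2 = 20100 W
P_out = η·P_in = 0.863 × 20100 = 17346 W
= 17346/746 = 23.3 HP

23.3 HP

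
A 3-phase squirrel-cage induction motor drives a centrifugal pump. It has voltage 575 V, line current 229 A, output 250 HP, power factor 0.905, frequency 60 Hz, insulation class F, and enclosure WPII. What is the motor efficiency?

P_out = 250 × 746 = 186500 W
P_in = √3·V_L·I_L·cosφ = 1.732 × 575 × 229 × 0.905 = 206395 W
η = P_out / P_in = 186500 / 206395 = 0.904 = 90.4%

90.4 %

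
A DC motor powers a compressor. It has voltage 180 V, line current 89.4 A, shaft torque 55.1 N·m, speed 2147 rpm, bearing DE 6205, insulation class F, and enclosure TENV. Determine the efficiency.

ω = 2π × 2147/60 = 224.8 rad/s; P_out = τω = 55.1 × 224.8 = 12386 W
P_in = V·I = 180 × 89.4 = 16092 W
η = P_out / P_in = 12386 / 16092 = 0.770 = 77.0%

77.0 %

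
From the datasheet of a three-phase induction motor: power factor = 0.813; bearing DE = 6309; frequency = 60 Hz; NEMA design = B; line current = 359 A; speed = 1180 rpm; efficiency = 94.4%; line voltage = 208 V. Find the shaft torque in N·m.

P_in = √3·V·I·cosφ = 1.732 × 208 × 359 × 0.813 = 105147 W
P_out = η·P_in = 0.944 × 105147 = 99259 W
n = 1180 rpm
ω = 2π×1180/60 = 123.6 rad/s
τ = P_out/ω = 99259/123.6 = 803 N·m

803 N·m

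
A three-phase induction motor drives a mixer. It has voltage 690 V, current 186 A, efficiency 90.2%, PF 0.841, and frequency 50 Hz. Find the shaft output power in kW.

169 kW

P_in = √3·V·I·cosφ = 1.732 × 690 × 186 × 0.841 = 186942 W
P_out = η·P_in = 0.902 × 186942 = 168622 W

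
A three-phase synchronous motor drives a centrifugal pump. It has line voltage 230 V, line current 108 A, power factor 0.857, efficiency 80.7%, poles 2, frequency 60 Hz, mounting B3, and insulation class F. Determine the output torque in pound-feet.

58.2 lb·ft

P_in = √3·V·I·cosφ = 1.732 × 230 × 108 × 0.857 = 36871 W
P_out = η·P_in = 0.807 × 36871 = 29755 W
n = n_s = 120×60/2 = 3600 rpm (synchronous)
ω = 2π×3600/60 = 377 rad/s
τ = P_out/ω = 29755/377 = 78.93 N·m
In lb·ft: 78.93/1.356 = 58.2 lb·ft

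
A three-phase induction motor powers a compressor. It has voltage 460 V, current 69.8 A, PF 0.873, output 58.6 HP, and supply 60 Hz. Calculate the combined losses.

P_in = √3·V·I·cosφ = 1.732×460×69.8×0.873 = 48548 W
P_out = 58.6×746 = 43716 W
Losses = P_in − P_out = 48548 − 43716 = 4832 W

4830 W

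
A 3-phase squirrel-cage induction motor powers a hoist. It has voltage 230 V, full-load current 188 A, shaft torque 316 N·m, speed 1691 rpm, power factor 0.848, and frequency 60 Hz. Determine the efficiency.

88.1 %

ω = 2π × 1691/60 = 177.1 rad/s; P_out = τω = 316 × 177.1 = 55964 W
P_in = √3·V_L·I_L·cosφ = 1.732 × 230 × 188 × 0.848 = 63508 W
η = P_out / P_in = 55964 / 63508 = 0.881 = 88.1%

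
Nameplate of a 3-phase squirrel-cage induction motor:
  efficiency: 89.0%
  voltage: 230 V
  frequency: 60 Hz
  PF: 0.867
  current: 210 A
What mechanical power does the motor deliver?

P_in = √3·V·I·cosφ = 1.732 × 230 × 210 × 0.867 = 72529 W
P_out = η·P_in = 0.89 × 72529 = 64551 W

64.6 kW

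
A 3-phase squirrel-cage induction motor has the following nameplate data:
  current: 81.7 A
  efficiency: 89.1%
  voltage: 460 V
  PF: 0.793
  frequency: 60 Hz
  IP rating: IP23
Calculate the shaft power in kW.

46 kW

P_in = √3·V·I·cosφ = 1.732 × 460 × 81.7 × 0.793 = 51618 W
P_out = η·P_in = 0.891 × 51618 = 45992 W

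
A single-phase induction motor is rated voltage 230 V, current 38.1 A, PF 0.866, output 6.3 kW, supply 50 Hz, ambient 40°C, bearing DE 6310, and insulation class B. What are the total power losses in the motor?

P_in = V·I·cosφ = 230×38.1×0.866 = 7589 W
P_out = 6300 W
Losses = P_in − P_out = 7589 − 6300 = 1289 W

1290 W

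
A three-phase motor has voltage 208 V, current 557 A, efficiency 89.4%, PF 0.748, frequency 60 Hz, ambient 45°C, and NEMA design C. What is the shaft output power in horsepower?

180 HP

P_in = √3·V·I·cosφ = 1.732 × 208 × 557 × 0.748 = 150096 W
P_out = η·P_in = 0.894 × 150096 = 134186 W
= 134186/746 = 180 HP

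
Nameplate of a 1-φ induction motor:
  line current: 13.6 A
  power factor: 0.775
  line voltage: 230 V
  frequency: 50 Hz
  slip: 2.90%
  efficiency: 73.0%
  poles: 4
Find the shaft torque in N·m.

11.6 N·m

P_in = V·I·cosφ = 230 × 13.6 × 0.775 = 2424 W
P_out = η·P_in = 0.73 × 2424 = 1770 W
n_s = 120×50/4 = 1500 rpm; n = 1500×(1−0.029) = 1457 rpm
ω = 2π×1457/60 = 152.6 rad/s
τ = P_out/ω = 1770/152.6 = 11.6 N·m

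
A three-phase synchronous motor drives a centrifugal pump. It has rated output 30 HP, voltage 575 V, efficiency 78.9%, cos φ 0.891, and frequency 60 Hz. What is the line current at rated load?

P_out = 30 × 746 = 22380 W
P_in = P_out / η = 22380 / 0.789 = 28365 W
I_L = P_in / (√3·V_L·cosφ) = 28365 / (1.732 × 575 × 0.891) = 32 A

32 A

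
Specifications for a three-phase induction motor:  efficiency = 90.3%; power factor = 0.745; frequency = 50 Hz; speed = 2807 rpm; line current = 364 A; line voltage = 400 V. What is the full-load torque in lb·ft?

P_in = √3·V·I·cosφ = 1.732 × 400 × 364 × 0.745 = 187874 W
P_out = η·P_in = 0.903 × 187874 = 169650 W
n = 2807 rpm
ω = 2π×2807/60 = 293.9 rad/s
τ = P_out/ω = 169650/293.9 = 577.2 N·m
In lb·ft: 577.2/1.356 = 426 lb·ft

426 lb·ft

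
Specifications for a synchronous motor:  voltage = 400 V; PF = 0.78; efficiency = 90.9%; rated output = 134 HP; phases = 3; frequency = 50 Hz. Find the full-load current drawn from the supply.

204 A

P_out = 134 × 746 = 99964 W
P_in = P_out / η = 99964 / 0.909 = 109971 W
I_L = P_in / (√3·V_L·cosφ) = 109971 / (1.732 × 400 × 0.78) = 204 A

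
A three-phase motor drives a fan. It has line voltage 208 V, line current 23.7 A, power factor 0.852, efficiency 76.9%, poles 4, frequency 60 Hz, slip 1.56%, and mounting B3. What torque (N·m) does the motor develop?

30.1 N·m

P_in = √3·V·I·cosφ = 1.732 × 208 × 23.7 × 0.852 = 7274 W
P_out = η·P_in = 0.769 × 7274 = 5594 W
n_s = 120×60/4 = 1800 rpm; n = 1800×(1−0.0156) = 1772 rpm
ω = 2π×1772/60 = 185.6 rad/s
τ = P_out/ω = 5594/185.6 = 30.1 N·m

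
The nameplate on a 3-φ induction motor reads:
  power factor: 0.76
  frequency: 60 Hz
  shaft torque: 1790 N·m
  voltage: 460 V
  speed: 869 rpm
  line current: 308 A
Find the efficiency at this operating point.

87.3 %

ω = 2π × 869/60 = 91 rad/s; P_out = τω = 1790 × 91 = 162890 W
P_in = √3·V_L·I_L·cosφ = 1.732 × 460 × 308 × 0.76 = 186496 W
η = P_out / P_in = 162890 / 186496 = 0.873 = 87.3%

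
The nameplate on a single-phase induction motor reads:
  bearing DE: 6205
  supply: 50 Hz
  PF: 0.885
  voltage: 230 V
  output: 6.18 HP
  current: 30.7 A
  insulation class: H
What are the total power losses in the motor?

1.64 kW

P_in = V·I·cosφ = 230×30.7×0.885 = 6249 W
P_out = 6.18×746 = 4610 W
Losses = P_in − P_out = 6249 − 4610 = 1639 W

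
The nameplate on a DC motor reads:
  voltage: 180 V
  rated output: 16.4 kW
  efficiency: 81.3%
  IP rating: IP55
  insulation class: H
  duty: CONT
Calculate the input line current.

112 A

P_out = 16.4 kW = 16400 W
P_in = P_out / η = 16400 / 0.813 = 20172 W
I = P_in / V = 20172 / 180 = 112 A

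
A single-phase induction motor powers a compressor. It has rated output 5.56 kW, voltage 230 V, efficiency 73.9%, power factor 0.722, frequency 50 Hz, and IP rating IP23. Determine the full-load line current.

P_out = 5.56 kW = 5560 W
P_in = P_out / η = 5560 / 0.739 = 7524 W
I = P_in / (V·cosφ) = 7524 / (230 × 0.722) = 45.3 A

45.3 A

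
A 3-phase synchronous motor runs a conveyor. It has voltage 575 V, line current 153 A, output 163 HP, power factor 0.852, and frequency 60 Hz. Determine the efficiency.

93.7 %

P_out = 163 × 746 = 121598 W
P_in = √3·V_L·I_L·cosφ = 1.732 × 575 × 153 × 0.852 = 129822 W
η = P_out / P_in = 121598 / 129822 = 0.937 = 93.7%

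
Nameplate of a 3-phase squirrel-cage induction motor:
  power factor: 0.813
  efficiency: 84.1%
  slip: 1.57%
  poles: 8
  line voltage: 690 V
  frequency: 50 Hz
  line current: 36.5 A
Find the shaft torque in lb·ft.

P_in = √3·V·I·cosφ = 1.732 × 690 × 36.5 × 0.813 = 35463 W
P_out = η·P_in = 0.841 × 35463 = 29824 W
n_s = 120×50/8 = 750 rpm; n = 750×(1−0.0157) = 738 rpm
ω = 2π×738/60 = 77.28 rad/s
τ = P_out/ω = 29824/77.28 = 385.9 N·m
In lb·ft: 385.9/1.356 = 285 lb·ft

285 lb·ft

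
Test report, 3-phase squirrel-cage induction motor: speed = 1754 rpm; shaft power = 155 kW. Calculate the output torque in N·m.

ω = 2π × 1754/60 = 183.7 rad/s
τ = P/ω = 155000/183.7 = 844 N·m

844 N·m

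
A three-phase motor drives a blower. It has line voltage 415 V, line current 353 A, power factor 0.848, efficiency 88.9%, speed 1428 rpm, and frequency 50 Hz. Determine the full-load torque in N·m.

P_in = √3·V·I·cosφ = 1.732 × 415 × 353 × 0.848 = 215162 W
P_out = η·P_in = 0.889 × 215162 = 191279 W
n = 1428 rpm
ω = 2π×1428/60 = 149.5 rad/s
τ = P_out/ω = 191279/149.5 = 1280 N·m

1280 N·m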